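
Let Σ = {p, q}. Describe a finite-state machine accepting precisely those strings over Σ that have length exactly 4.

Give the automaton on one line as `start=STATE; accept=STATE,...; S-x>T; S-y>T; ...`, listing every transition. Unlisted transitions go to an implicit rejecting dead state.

start=S0; accept=S4; S0-p>S1; S0-q>S1; S1-p>S2; S1-q>S2; S2-p>S3; S2-q>S3; S3-p>S4; S3-q>S4; S4-p>S5; S4-q>S5; S5-p>S5; S5-q>S5

We only need to distinguish lengths 0, 1, …, 4, and '>4'. Chain S0 → S1 → S2 → S3 → S4 → S5 on every symbol, with S5 looping. Accepting states: {S4}.
With 6 states:
        p   q  
>  S0   S1  S1 
   S1   S2  S2 
   S2   S3  S3 
   S3   S4  S4 
 * S4   S5  S5 
   S5   S5  S5 
(> = start, * = accepting)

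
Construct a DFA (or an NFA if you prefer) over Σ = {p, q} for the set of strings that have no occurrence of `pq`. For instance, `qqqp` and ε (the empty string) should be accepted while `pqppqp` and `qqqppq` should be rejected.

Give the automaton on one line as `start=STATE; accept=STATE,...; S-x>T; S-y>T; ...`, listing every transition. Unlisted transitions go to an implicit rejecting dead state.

This is the complement of 'contains `pq`'. Use the same substring-matching states — A through C holding how much of `pq` has just been matched — but flip the accepting set: everything except the trap C accepts.
A 3-state machine:
       p  q 
>* A   B  A 
 * B   B  C 
   C   C  C 
(> = start, * = accepting)

start=A; accept=A,B; A-p>B; A-q>A; B-p>B; B-q>C; C-p>C; C-q>C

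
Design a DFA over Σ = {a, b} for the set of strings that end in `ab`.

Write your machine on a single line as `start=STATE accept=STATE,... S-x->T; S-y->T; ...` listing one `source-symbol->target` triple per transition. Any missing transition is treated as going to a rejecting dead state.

Let each state record the length of the longest suffix of the input read so far that is also a prefix of `ab`. s1 means the last symbol is `a`; s2 means the last 2 symbols are `ab`. Accept only at s2, where the string currently ends in `ab`.
        a   b  
>  s0   s1  s0 
   s1   s1  s2 
 * s2   s1  s0 
(> = start, * = accepting)

start=s0; accept=s2; s0-a->s1; s0-b->s0; s1-a->s1; s1-b->s2; s2-a->s1; s2-b->s0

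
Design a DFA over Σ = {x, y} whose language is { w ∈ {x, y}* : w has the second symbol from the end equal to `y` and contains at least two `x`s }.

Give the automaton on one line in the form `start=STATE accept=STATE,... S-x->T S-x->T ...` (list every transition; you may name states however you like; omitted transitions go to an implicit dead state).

start=q0 accept=q5,q6 q0-x->q1 q0-y->q0 q1-x->q2 q1-y->q3 q2-x->q2 q2-y->q4 q3-x->q5 q3-y->q3 q4-x->q5 q4-y->q6 q5-x->q2 q5-y->q4 q6-x->q5 q6-y->q6

Build one automaton per condition and run them in lockstep. The first has 7 states tracking the last 2 symbols read; the second has 4 states tracking the count of `x`s, saturating at 3. A product state is a pair (one from each), accepting exactly when both do. Equivalent product states are then merged.
A 7-state machine:
        x   y  
>  q0   q1  q0 
   q1   q2  q3 
   q2   q2  q4 
   q3   q5  q3 
   q4   q5  q6 
 * q5   q2  q4 
 * q6   q5  q6 
(> = start, * = accepting)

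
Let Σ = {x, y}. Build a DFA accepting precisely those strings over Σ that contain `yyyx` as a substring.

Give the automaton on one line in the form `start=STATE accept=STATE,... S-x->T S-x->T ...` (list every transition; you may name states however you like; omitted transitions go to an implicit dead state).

start=q0 accept=q4 q0-x->q0 q0-y->q1 q1-x->q0 q1-y->q2 q2-x->q0 q2-y->q3 q3-x->q4 q3-y->q3 q4-x->q4 q4-y->q4

States q0..q3 record the length of the longest prefix of `yyyx` that matches the current input suffix. Reaching q4 means `yyyx` has been seen, and we stay there forever. Accept from q4.
5 states suffice.
        x   y  
>  q0   q0  q1 
   q1   q0  q2 
   q2   q0  q3 
   q3   q4  q3 
 * q4   q4  q4 
(> = start, * = accepting)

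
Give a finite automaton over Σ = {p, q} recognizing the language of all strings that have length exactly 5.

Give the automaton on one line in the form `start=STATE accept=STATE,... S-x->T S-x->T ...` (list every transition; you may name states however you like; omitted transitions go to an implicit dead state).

start=s0 accept=s5 s0-p->s1 s0-q->s1 s1-p->s2 s1-q->s2 s2-p->s3 s2-q->s3 s3-p->s4 s3-q->s4 s4-p->s5 s4-q->s5 s5-p->s6 s5-q->s6 s6-p->s6 s6-q->s6

Count input length up to 6: every symbol moves from s0 toward s6, which means 'more than 5' and absorbs. Accept from {s5}.
A 7-state machine:
        p   q  
>  s0   s1  s1 
   s1   s2  s2 
   s2   s3  s3 
   s3   s4  s4 
   s4   s5  s5 
 * s5   s6  s6 
   s6   s6  s6 
(> = start, * = accepting)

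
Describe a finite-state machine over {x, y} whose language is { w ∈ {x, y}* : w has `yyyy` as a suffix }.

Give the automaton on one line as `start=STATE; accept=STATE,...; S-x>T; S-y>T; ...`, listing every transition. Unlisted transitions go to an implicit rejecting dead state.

Let each state record the length of the longest suffix of the input read so far that is also a prefix of `yyyy`. q1 means the last symbol is `y`; q2 means the last 2 symbols are `yy`; q3 means the last 3 symbols are `yyy`; q4 means the last 4 symbols are `yyyy`. Accept only at q4, where the string currently ends in `yyyy`.
A 5-state machine:
        x   y  
>  q0   q0  q1 
   q1   q0  q2 
   q2   q0  q3 
   q3   q0  q4 
 * q4   q0  q4 
(> = start, * = accepting)

start=q0; accept=q4; q0-x>q0; q0-y>q1; q1-x>q0; q1-y>q2; q2-x>q0; q2-y>q3; q3-x>q0; q3-y>q4; q4-x>q0; q4-y>q4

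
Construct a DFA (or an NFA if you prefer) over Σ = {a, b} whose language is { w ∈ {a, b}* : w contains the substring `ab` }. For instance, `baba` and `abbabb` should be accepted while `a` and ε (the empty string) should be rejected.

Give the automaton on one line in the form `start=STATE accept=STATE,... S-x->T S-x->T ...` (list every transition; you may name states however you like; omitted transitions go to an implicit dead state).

States s0..s1 record the length of the longest prefix of `ab` that matches the current input suffix. Reaching s2 means `ab` has been seen, and we stay there forever. Accept from s2.
3 states suffice.
        a   b  
>  s0   s1  s0 
   s1   s1  s2 
 * s2   s2  s2 
(> = start, * = accepting)

start=s0 accept=s2 s0-a->s1 s0-b->s0 s1-a->s1 s1-b->s2 s2-a->s2 s2-b->s2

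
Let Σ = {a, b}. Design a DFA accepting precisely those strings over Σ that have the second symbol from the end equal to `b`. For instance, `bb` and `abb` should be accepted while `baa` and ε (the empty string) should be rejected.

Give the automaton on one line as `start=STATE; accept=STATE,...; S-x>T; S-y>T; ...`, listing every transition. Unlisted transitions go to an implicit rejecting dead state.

start=q0; accept=q5,q6; q0-a>q1; q0-b>q2; q1-a>q3; q1-b>q4; q2-a>q5; q2-b>q6; q3-a>q3; q3-b>q4; q4-a>q5; q4-b>q6; q5-a>q3; q5-b>q4; q6-a>q5; q6-b>q6

Because acceptance depends on a position counted from the end, the machine has to buffer the most recent 2 symbols. Make each state the string of the last up-to-2 symbols read; on input `x` shift the window left and append `x`. Accept when the buffered window has length 2 and begins with `b`.
        a   b  
>  q0   q1  q2 
   q1   q3  q4 
   q2   q5  q6 
   q3   q3  q4 
   q4   q5  q6 
 * q5   q3  q4 
 * q6   q5  q6 
(> = start, * = accepting)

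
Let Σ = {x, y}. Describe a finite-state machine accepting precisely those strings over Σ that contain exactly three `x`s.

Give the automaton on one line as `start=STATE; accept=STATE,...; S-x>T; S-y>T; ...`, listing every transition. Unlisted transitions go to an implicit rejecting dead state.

start=q0; accept=q3; q0-x>q1; q0-y>q0; q1-x>q2; q1-y>q1; q2-x>q3; q2-y>q2; q3-x>q4; q3-y>q3; q4-x>q4; q4-y>q4

Only the number of `x`s matters, and only up to 4. Make a chain q0 → q1 → q2 → q3 → q4 advanced by each `x` (with q4 absorbing); every other symbol self-loops. The accepting set is {q3}.
5 states suffice.
        x   y  
>  q0   q1  q0 
   q1   q2  q1 
   q2   q3  q2 
 * q3   q4  q3 
   q4   q4  q4 
(> = start, * = accepting)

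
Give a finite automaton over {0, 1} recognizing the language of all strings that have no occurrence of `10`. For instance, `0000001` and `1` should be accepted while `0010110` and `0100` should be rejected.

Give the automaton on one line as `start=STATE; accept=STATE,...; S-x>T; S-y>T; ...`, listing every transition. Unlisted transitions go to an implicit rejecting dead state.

start=s0; accept=s0,s1; s0-0>s0; s0-1>s1; s1-0>s2; s1-1>s1; s2-0>s2; s2-1>s2

Track partial matches of the forbidden pattern `10`. State s2 is a dead state reached once `10` has occurred; every other state accepts. s0 means no part of `10` is currently matched.
3 states suffice.
        0   1  
>* s0   s0  s1 
 * s1   s2  s1 
   s2   s2  s2 
(> = start, * = accepting)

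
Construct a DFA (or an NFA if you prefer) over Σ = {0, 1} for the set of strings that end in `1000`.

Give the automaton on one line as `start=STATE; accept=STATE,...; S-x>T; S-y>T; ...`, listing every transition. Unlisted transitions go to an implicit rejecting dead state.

Let each state record the length of the longest suffix of the input read so far that is also a prefix of `1000`. q1 means the last symbol is `1`; q2 means the last 2 symbols are `10`; q3 means the last 3 symbols are `100`; q4 means the last 4 symbols are `1000`. Accept only at q4, where the string currently ends in `1000`.
With 5 states:
        0   1  
>  q0   q0  q1 
   q1   q2  q1 
   q2   q3  q1 
   q3   q4  q1 
 * q4   q0  q1 
(> = start, * = accepting)

start=q0; accept=q4; q0-0>q0; q0-1>q1; q1-0>q2; q1-1>q1; q2-0>q3; q2-1>q1; q3-0>q4; q3-1>q1; q4-0>q0; q4-1>q1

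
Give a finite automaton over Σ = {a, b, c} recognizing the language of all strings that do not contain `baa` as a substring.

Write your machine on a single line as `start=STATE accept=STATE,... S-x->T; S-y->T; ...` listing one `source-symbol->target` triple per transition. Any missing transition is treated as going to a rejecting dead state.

start=S0; accept=S0,S1,S2; S0-a->S0; S0-b->S1; S0-c->S0; S1-a->S2; S1-b->S1; S1-c->S0; S2-a->S3; S2-b->S1; S2-c->S0; S3-a->S3; S3-b->S3; S3-c->S3

This is the complement of 'contains `baa`'. Use the same substring-matching states — S0 through S3 holding how much of `baa` has just been matched — but flip the accepting set: everything except the trap S3 accepts.
4 states suffice.
        a   b   c  
>* S0   S0  S1  S0 
 * S1   S2  S1  S0 
 * S2   S3  S1  S0 
   S3   S3  S3  S3 
(> = start, * = accepting)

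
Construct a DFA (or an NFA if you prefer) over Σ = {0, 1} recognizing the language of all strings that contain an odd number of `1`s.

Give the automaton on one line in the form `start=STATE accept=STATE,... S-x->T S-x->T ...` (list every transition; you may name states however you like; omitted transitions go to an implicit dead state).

start=S0 accept=S1 S0-0->S0 S0-1->S1 S1-0->S1 S1-1->S0

Keep the running count of `1`s modulo 2: each `1` advances along the cycle S0 → S1 → S0 while other symbols loop. Accept at S1.
With 2 states:
        0   1  
>  S0   S0  S1 
 * S1   S1  S0 
(> = start, * = accepting)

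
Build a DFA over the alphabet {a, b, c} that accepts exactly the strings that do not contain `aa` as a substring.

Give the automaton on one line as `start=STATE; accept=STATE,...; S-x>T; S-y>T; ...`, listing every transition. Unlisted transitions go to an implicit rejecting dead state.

start=s0; accept=s0,s1; s0-a>s1; s0-b>s0; s0-c>s0; s1-a>s2; s1-b>s0; s1-c>s0; s2-a>s2; s2-b>s2; s2-c>s2

Track partial matches of the forbidden pattern `aa`. State s2 is a dead state reached once `aa` has occurred; every other state accepts. s0 means no part of `aa` is currently matched.
        a   b   c  
>* s0   s1  s0  s0 
 * s1   s2  s0  s0 
   s2   s2  s2  s2 
(> = start, * = accepting)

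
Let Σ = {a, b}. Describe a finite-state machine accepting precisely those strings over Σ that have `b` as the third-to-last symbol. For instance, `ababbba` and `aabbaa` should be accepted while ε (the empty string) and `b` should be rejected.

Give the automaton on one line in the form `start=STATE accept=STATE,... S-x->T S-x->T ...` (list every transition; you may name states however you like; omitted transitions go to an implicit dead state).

start=s0 accept=s11,s12,s13,s14 s0-a->s1 s0-b->s2 s1-a->s3 s1-b->s4 s2-a->s5 s2-b->s6 s3-a->s7 s3-b->s8 s4-a->s9 s4-b->s10 s5-a->s11 s5-b->s12 s6-a->s13 s6-b->s14 s7-a->s7 s7-b->s8 s8-a->s9 s8-b->s10 s9-a->s11 s9-b->s12 s10-a->s13 s10-b->s14 s11-a->s7 s11-b->s8 s12-a->s9 s12-b->s10 s13-a->s11 s13-b->s12 s14-a->s13 s14-b->s14

Because acceptance depends on a position counted from the end, the machine has to buffer the most recent 3 symbols. Make each state the string of the last up-to-3 symbols read; on input `x` shift the window left and append `x`. Accept when the buffered window has length 3 and begins with `b`.
A 15-state machine:
          a    b  
>  s0     s1   s2 
   s1     s3   s4 
   s2     s5   s6 
   s3     s7   s8 
   s4     s9  s10 
   s5    s11  s12 
   s6    s13  s14 
   s7     s7   s8 
   s8     s9  s10 
   s9    s11  s12 
   s10   s13  s14 
 * s11    s7   s8 
 * s12    s9  s10 
 * s13   s11  s12 
 * s14   s13  s14 
(> = start, * = accepting)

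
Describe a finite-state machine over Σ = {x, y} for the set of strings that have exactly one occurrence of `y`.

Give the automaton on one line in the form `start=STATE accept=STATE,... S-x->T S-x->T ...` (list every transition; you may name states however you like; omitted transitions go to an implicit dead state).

Only the number of `y`s matters, and only up to 2. Make a chain q0 → q1 → q2 advanced by each `y` (with q2 absorbing); every other symbol self-loops. The accepting set is {q1}.
A 3-state machine:
        x   y  
>  q0   q0  q1 
 * q1   q1  q2 
   q2   q2  q2 
(> = start, * = accepting)

start=q0 accept=q1 q0-x->q0 q0-y->q1 q1-x->q1 q1-y->q2 q2-x->q2 q2-y->q2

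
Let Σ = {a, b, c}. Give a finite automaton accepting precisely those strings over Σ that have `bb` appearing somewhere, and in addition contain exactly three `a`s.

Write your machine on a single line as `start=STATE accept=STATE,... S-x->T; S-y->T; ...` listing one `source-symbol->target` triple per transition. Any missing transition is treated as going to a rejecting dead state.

start=q0; accept=q13; q0-a->q1; q0-b->q2; q0-c->q0; q1-a->q3; q1-b->q4; q1-c->q1; q2-a->q1; q2-b->q5; q2-c->q0; q3-a->q6; q3-b->q7; q3-c->q3; q4-a->q3; q4-b->q8; q4-c->q1; q5-a->q8; q5-b->q5; q5-c->q5; q6-a->q9; q6-b->q10; q6-c->q6; q7-a->q6; q7-b->q11; q7-c->q3; q8-a->q11; q8-b->q8; q8-c->q8; q9-a->q9; q9-b->q12; q9-c->q9; q10-a->q9; q10-b->q13; q10-c->q6; q11-a->q13; q11-b->q11; q11-c->q11; q12-a->q9; q12-b->q14; q12-c->q9; q13-a->q14; q13-b->q13; q13-c->q13; q14-a->q14; q14-b->q14; q14-c->q14

Handle the two conditions separately and then intersect. The first has 3 states tracking whether and how much of `bb` has been seen; the second has 5 states tracking the count of `a`s, saturating at 4. A product state is a pair (one from each), accepting exactly when both do.
A 15-state machine:
          a    b    c  
>  q0     q1   q2   q0 
   q1     q3   q4   q1 
   q2     q1   q5   q0 
   q3     q6   q7   q3 
   q4     q3   q8   q1 
   q5     q8   q5   q5 
   q6     q9  q10   q6 
   q7     q6  q11   q3 
   q8    q11   q8   q8 
   q9     q9  q12   q9 
   q10    q9  q13   q6 
   q11   q13  q11  q11 
   q12    q9  q14   q9 
 * q13   q14  q13  q13 
   q14   q14  q14  q14 
(> = start, * = accepting)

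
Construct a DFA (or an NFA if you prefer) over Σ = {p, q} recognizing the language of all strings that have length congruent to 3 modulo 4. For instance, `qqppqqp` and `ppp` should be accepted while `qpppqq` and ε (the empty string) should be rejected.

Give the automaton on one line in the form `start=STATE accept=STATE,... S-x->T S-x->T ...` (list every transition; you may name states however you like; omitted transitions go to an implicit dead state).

Count input length modulo 4: every symbol advances one step around the cycle A → B → C → D → A. Accept at D.
       p  q 
>  A   B  B 
   B   C  C 
   C   D  D 
 * D   A  A 
(> = start, * = accepting)

start=A accept=D A-p->B A-q->B B-p->C B-q->C C-p->D C-q->D D-p->A D-q->A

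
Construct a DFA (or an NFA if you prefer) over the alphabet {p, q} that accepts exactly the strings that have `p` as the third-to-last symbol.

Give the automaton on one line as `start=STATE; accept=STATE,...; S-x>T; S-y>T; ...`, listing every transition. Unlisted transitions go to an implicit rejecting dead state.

start=S0; accept=S7,S8,S9,S10; S0-p>S1; S0-q>S2; S1-p>S3; S1-q>S4; S2-p>S5; S2-q>S6; S3-p>S7; S3-q>S8; S4-p>S9; S4-q>S10; S5-p>S11; S5-q>S12; S6-p>S13; S6-q>S14; S7-p>S7; S7-q>S8; S8-p>S9; S8-q>S10; S9-p>S11; S9-q>S12; S10-p>S13; S10-q>S14; S11-p>S7; S11-q>S8; S12-p>S9; S12-q>S10; S13-p>S11; S13-q>S12; S14-p>S13; S14-q>S14

A DFA must remember the last 3 symbols (since which symbol is third-to-last isn't known until the input ends). Use one state per possible window of the last ≤3 symbols; accept from those whose window starts with `p`.
15 states suffice.
          p    q  
>  S0     S1   S2 
   S1     S3   S4 
   S2     S5   S6 
   S3     S7   S8 
   S4     S9  S10 
   S5    S11  S12 
   S6    S13  S14 
 * S7     S7   S8 
 * S8     S9  S10 
 * S9    S11  S12 
 * S10   S13  S14 
   S11    S7   S8 
   S12    S9  S10 
   S13   S11  S12 
   S14   S13  S14 
(> = start, * = accepting)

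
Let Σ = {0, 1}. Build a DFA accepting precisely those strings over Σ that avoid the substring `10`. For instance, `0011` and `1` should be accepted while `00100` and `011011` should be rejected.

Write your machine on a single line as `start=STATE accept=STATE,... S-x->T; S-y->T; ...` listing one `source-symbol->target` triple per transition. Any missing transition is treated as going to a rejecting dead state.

start=S0; accept=S0,S1; S0-0->S0; S0-1->S1; S1-0->S2; S1-1->S1; S2-0->S2; S2-1->S2

Track partial matches of the forbidden pattern `10`. State S2 is a dead state reached once `10` has occurred; every other state accepts. S0 means no part of `10` is currently matched.
With 3 states:
        0   1  
>* S0   S0  S1 
 * S1   S2  S1 
   S2   S2  S2 
(> = start, * = accepting)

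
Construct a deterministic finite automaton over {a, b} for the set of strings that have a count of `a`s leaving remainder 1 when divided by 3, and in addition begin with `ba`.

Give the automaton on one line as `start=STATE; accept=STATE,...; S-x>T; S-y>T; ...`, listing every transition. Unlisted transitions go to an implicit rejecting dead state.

start=q0; accept=q3; q0-a>q1; q0-b>q2; q1-a>q1; q1-b>q1; q2-a>q3; q2-b>q1; q3-a>q4; q3-b>q3; q4-a>q5; q4-b>q4; q5-a>q3; q5-b>q5

Handle the two conditions separately and then intersect. One (3 states) tracks the count of `a`s modulo 3; the other (4 states) tracks whether the input so far still matches the prefix `ba`. Each combined state is a pair, one component from each; accept when both components accept. Minimizing collapses redundant product states.
6 states suffice.
        a   b  
>  q0   q1  q2 
   q1   q1  q1 
   q2   q3  q1 
 * q3   q4  q3 
   q4   q5  q4 
   q5   q3  q5 
(> = start, * = accepting)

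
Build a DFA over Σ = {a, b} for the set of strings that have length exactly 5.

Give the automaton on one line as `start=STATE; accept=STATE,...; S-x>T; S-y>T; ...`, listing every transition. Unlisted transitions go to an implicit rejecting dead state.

Count input length up to 6: every symbol moves from q0 toward q6, which means 'more than 5' and absorbs. Accept from {q5}.
With 7 states:
        a   b  
>  q0   q1  q1 
   q1   q2  q2 
   q2   q3  q3 
   q3   q4  q4 
   q4   q5  q5 
 * q5   q6  q6 
   q6   q6  q6 
(> = start, * = accepting)

start=q0; accept=q5; q0-a>q1; q0-b>q1; q1-a>q2; q1-b>q2; q2-a>q3; q2-b>q3; q3-a>q4; q3-b>q4; q4-a>q5; q4-b>q5; q5-a>q6; q5-b>q6; q6-a>q6; q6-b>q6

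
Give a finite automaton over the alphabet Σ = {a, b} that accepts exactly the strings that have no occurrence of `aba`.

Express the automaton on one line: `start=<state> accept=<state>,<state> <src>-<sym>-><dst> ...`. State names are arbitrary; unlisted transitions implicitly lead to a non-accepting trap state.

start=S0 accept=S0,S1,S2 S0-a->S1 S0-b->S0 S1-a->S1 S1-b->S2 S2-a->S3 S2-b->S0 S3-a->S3 S3-b->S3

This is the complement of 'contains `aba`'. Use the same substring-matching states — S0 through S3 holding how much of `aba` has just been matched — but flip the accepting set: everything except the trap S3 accepts.
        a   b  
>* S0   S1  S0 
 * S1   S1  S2 
 * S2   S3  S0 
   S3   S3  S3 
(> = start, * = accepting)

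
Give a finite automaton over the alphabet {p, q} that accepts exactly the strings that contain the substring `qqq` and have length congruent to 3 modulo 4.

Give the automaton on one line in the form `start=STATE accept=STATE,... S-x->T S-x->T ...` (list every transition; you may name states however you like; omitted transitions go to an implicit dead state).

start=s0 accept=s9 s0-p->s1 s0-q->s2 s1-p->s3 s1-q->s4 s2-p->s3 s2-q->s5 s3-p->s6 s3-q->s7 s4-p->s6 s4-q->s8 s5-p->s6 s5-q->s9 s6-p->s0 s6-q->s10 s7-p->s0 s7-q->s11 s8-p->s0 s8-q->s12 s9-p->s12 s9-q->s12 s10-p->s1 s10-q->s13 s11-p->s1 s11-q->s14 s12-p->s14 s12-q->s14 s13-p->s3 s13-q->s15 s14-p->s15 s14-q->s15 s15-p->s9 s15-q->s9

Handle the two conditions separately and then intersect. One (4 states) tracks whether and how much of `qqq` has been seen; the other (4 states) tracks the input length modulo 4. Each combined state is a pair, one component from each; accept when both components accept.
16 states suffice.
          p    q  
>  s0     s1   s2 
   s1     s3   s4 
   s2     s3   s5 
   s3     s6   s7 
   s4     s6   s8 
   s5     s6   s9 
   s6     s0  s10 
   s7     s0  s11 
   s8     s0  s12 
 * s9    s12  s12 
   s10    s1  s13 
   s11    s1  s14 
   s12   s14  s14 
   s13    s3  s15 
   s14   s15  s15 
   s15    s9   s9 
(> = start, * = accepting)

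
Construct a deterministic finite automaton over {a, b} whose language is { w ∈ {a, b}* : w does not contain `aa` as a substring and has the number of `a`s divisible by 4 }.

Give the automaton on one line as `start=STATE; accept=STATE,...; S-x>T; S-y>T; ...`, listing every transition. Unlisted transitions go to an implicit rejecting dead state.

start=q0; accept=q0,q8; q0-a>q1; q0-b>q0; q1-a>q2; q1-b>q3; q2-a>q2; q2-b>q2; q3-a>q4; q3-b>q3; q4-a>q2; q4-b>q5; q5-a>q6; q5-b>q5; q6-a>q2; q6-b>q7; q7-a>q8; q7-b>q7; q8-a>q2; q8-b>q0

Build one automaton per condition and run them in lockstep. The first has 3 states tracking partial matches of the forbidden pattern `aa`; the second has 4 states tracking the count of `a`s modulo 4. A product state is a pair (one from each), accepting exactly when both do. After merging equivalent states the machine shrinks.
A 9-state machine:
        a   b  
>* q0   q1  q0 
   q1   q2  q3 
   q2   q2  q2 
   q3   q4  q3 
   q4   q2  q5 
   q5   q6  q5 
   q6   q2  q7 
   q7   q8  q7 
 * q8   q2  q0 
(> = start, * = accepting)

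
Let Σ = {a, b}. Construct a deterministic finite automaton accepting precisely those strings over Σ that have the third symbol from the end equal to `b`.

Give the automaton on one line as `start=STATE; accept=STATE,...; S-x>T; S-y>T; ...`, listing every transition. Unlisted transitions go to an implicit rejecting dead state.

start=s0; accept=s11,s12,s13,s14; s0-a>s1; s0-b>s2; s1-a>s3; s1-b>s4; s2-a>s5; s2-b>s6; s3-a>s7; s3-b>s8; s4-a>s9; s4-b>s10; s5-a>s11; s5-b>s12; s6-a>s13; s6-b>s14; s7-a>s7; s7-b>s8; s8-a>s9; s8-b>s10; s9-a>s11; s9-b>s12; s10-a>s13; s10-b>s14; s11-a>s7; s11-b>s8; s12-a>s9; s12-b>s10; s13-a>s11; s13-b>s12; s14-a>s13; s14-b>s14

Because acceptance depends on a position counted from the end, the machine has to buffer the most recent 3 symbols. Make each state the string of the last up-to-3 symbols read; on input `x` shift the window left and append `x`. Accept when the buffered window has length 3 and begins with `b`.
A 15-state machine:
          a    b  
>  s0     s1   s2 
   s1     s3   s4 
   s2     s5   s6 
   s3     s7   s8 
   s4     s9  s10 
   s5    s11  s12 
   s6    s13  s14 
   s7     s7   s8 
   s8     s9  s10 
   s9    s11  s12 
   s10   s13  s14 
 * s11    s7   s8 
 * s12    s9  s10 
 * s13   s11  s12 
 * s14   s13  s14 
(> = start, * = accepting)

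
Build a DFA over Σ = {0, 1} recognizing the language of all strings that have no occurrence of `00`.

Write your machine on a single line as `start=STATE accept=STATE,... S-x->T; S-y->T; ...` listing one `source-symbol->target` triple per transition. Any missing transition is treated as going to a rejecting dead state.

This is the complement of 'contains `00`'. Use the same substring-matching states — S0 through S2 holding how much of `00` has just been matched — but flip the accepting set: everything except the trap S2 accepts.
A 3-state machine:
        0   1  
>* S0   S1  S0 
 * S1   S2  S0 
   S2   S2  S2 
(> = start, * = accepting)

start=S0; accept=S0,S1; S0-0->S1; S0-1->S0; S1-0->S2; S1-1->S0; S2-0->S2; S2-1->S2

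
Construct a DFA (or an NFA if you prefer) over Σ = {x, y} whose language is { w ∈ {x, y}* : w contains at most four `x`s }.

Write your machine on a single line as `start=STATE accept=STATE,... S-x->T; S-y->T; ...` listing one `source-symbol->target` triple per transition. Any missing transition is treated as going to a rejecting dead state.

start=s0; accept=s0,s1,s2,s3,s4; s0-x->s1; s0-y->s0; s1-x->s2; s1-y->s1; s2-x->s3; s2-y->s2; s3-x->s4; s3-y->s3; s4-x->s5; s4-y->s4; s5-x->s5; s5-y->s5

Only the number of `x`s matters, and only up to 5. Make a chain s0 → s1 → s2 → s3 → s4 → s5 advanced by each `x` (with s5 absorbing); every other symbol self-loops. The accepting set is {s0, s1, s2, s3, s4}.
6 states suffice.
        x   y  
>* s0   s1  s0 
 * s1   s2  s1 
 * s2   s3  s2 
 * s3   s4  s3 
 * s4   s5  s4 
   s5   s5  s5 
(> = start, * = accepting)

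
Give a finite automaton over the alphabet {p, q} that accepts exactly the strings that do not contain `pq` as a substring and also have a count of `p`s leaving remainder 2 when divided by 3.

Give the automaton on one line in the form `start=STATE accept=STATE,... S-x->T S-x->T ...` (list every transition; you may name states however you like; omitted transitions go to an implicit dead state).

Build one automaton per condition and run them in lockstep. The first has 3 states tracking partial matches of the forbidden pattern `pq`; the second has 3 states tracking the count of `p`s modulo 3. A product state is a pair (one from each), accepting exactly when both do. After merging equivalent states the machine shrinks.
With 5 states:
        p   q  
>  s0   s1  s0 
   s1   s2  s3 
 * s2   s4  s3 
   s3   s3  s3 
   s4   s1  s3 
(> = start, * = accepting)

start=s0 accept=s2 s0-p->s1 s0-q->s0 s1-p->s2 s1-q->s3 s2-p->s4 s2-q->s3 s3-p->s3 s3-q->s3 s4-p->s1 s4-q->s3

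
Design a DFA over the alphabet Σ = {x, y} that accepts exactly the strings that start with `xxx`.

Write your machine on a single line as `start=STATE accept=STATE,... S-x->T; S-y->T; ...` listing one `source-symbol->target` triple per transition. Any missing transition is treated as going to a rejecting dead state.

start=q0; accept=q3; q0-x->q1; q0-y->q4; q1-x->q2; q1-y->q4; q2-x->q3; q2-y->q4; q3-x->q3; q3-y->q3; q4-x->q4; q4-y->q4

Walk along `xxx` while the input agrees: from q0 take `x` to q1, and so on. Any deviation drops to the rejecting sink q4. Once q3 is reached the prefix is confirmed and every continuation is accepted.
With 5 states:
        x   y  
>  q0   q1  q4 
   q1   q2  q4 
   q2   q3  q4 
 * q3   q3  q3 
   q4   q4  q4 
(> = start, * = accepting)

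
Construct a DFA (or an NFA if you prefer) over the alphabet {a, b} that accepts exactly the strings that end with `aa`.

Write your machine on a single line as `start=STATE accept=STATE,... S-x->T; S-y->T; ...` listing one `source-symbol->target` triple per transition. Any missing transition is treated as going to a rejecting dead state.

start=S0; accept=S2; S0-a->S1; S0-b->S0; S1-a->S2; S1-b->S0; S2-a->S2; S2-b->S0

Remember how much of `aa` the current input suffix matches. State S0 means no match yet; S1 means the last symbol is `a`; S2 means the last 2 symbols are `aa`. Only S2 accepts. On a mismatch, fall back to the longest proper suffix that is still a prefix of `aa`.
3 states suffice.
        a   b  
>  S0   S1  S0 
   S1   S2  S0 
 * S2   S2  S0 
(> = start, * = accepting)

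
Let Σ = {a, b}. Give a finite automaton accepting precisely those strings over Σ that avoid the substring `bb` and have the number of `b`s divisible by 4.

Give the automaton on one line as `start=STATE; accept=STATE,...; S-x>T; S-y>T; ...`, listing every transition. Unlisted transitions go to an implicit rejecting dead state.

start=q0; accept=q0,q11; q0-a>q0; q0-b>q1; q1-a>q2; q1-b>q3; q2-a>q2; q2-b>q4; q3-a>q3; q3-b>q5; q4-a>q6; q4-b>q5; q5-a>q5; q5-b>q7; q6-a>q6; q6-b>q8; q7-a>q7; q7-b>q9; q8-a>q10; q8-b>q7; q9-a>q9; q9-b>q3; q10-a>q10; q10-b>q11; q11-a>q0; q11-b>q9

Run two small machines in parallel and take their product. One (3 states) tracks partial matches of the forbidden pattern `bb`; the other (4 states) tracks the count of `b`s modulo 4. Each combined state is a pair, one component from each; accept when both components accept.
A 12-state machine:
          a    b  
>* q0     q0   q1 
   q1     q2   q3 
   q2     q2   q4 
   q3     q3   q5 
   q4     q6   q5 
   q5     q5   q7 
   q6     q6   q8 
   q7     q7   q9 
   q8    q10   q7 
   q9     q9   q3 
   q10   q10  q11 
 * q11    q0   q9 
(> = start, * = accepting)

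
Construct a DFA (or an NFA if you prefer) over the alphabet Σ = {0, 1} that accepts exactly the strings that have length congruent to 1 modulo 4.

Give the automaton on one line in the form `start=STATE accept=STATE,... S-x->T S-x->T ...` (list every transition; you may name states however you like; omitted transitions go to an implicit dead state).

start=q0 accept=q1 q0-0->q1 q0-1->q1 q1-0->q2 q1-1->q2 q2-0->q3 q2-1->q3 q3-0->q0 q3-1->q0

Only the length mod 4 matters, so use a 4-cycle: from any state, every input symbol moves to the next state, wrapping q3 back to q0. Mark q1 accepting.
A 4-state machine:
        0   1  
>  q0   q1  q1 
 * q1   q2  q2 
   q2   q3  q3 
   q3   q0  q0 
(> = start, * = accepting)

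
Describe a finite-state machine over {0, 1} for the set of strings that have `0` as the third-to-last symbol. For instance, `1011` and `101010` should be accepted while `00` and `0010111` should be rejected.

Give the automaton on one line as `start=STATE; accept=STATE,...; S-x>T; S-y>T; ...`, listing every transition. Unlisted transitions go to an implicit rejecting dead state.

A DFA must remember the last 3 symbols (since which symbol is third-to-last isn't known until the input ends). Use one state per possible window of the last ≤3 symbols; accept from those whose window starts with `0`.
          0    1  
>  S0     S1   S2 
   S1     S3   S4 
   S2     S5   S6 
   S3     S7   S8 
   S4     S9  S10 
   S5    S11  S12 
   S6    S13  S14 
 * S7     S7   S8 
 * S8     S9  S10 
 * S9    S11  S12 
 * S10   S13  S14 
   S11    S7   S8 
   S12    S9  S10 
   S13   S11  S12 
   S14   S13  S14 
(> = start, * = accepting)

start=S0; accept=S7,S8,S9,S10; S0-0>S1; S0-1>S2; S1-0>S3; S1-1>S4; S2-0>S5; S2-1>S6; S3-0>S7; S3-1>S8; S4-0>S9; S4-1>S10; S5-0>S11; S5-1>S12; S6-0>S13; S6-1>S14; S7-0>S7; S7-1>S8; S8-0>S9; S8-1>S10; S9-0>S11; S9-1>S12; S10-0>S13; S10-1>S14; S11-0>S7; S11-1>S8; S12-0>S9; S12-1>S10; S13-0>S11; S13-1>S12; S14-0>S13; S14-1>S14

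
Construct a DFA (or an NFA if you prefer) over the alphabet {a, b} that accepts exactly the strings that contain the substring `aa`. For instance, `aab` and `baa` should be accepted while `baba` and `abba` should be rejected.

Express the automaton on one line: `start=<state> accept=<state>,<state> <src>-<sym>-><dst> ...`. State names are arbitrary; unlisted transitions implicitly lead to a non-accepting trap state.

start=S0 accept=S2 S0-a->S1 S0-b->S0 S1-a->S2 S1-b->S0 S2-a->S2 S2-b->S2

States S0..S1 record the length of the longest prefix of `aa` that matches the current input suffix. Reaching S2 means `aa` has been seen, and we stay there forever. Accept from S2.
        a   b  
>  S0   S1  S0 
   S1   S2  S0 
 * S2   S2  S2 
(> = start, * = accepting)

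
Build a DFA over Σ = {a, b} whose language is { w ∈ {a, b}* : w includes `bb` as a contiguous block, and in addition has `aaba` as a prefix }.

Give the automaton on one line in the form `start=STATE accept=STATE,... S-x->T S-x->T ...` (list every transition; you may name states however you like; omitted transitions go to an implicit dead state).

start=q0 accept=q7 q0-a->q1 q0-b->q2 q1-a->q3 q1-b->q2 q2-a->q2 q2-b->q2 q3-a->q2 q3-b->q4 q4-a->q5 q4-b->q2 q5-a->q5 q5-b->q6 q6-a->q5 q6-b->q7 q7-a->q7 q7-b->q7

Build one automaton per condition and run them in lockstep. The first has 3 states tracking whether and how much of `bb` has been seen; the second has 6 states tracking whether the input so far still matches the prefix `aaba`. A product state is a pair (one from each), accepting exactly when both do. Equivalent product states are then merged.
8 states suffice.
        a   b  
>  q0   q1  q2 
   q1   q3  q2 
   q2   q2  q2 
   q3   q2  q4 
   q4   q5  q2 
   q5   q5  q6 
   q6   q5  q7 
 * q7   q7  q7 
(> = start, * = accepting)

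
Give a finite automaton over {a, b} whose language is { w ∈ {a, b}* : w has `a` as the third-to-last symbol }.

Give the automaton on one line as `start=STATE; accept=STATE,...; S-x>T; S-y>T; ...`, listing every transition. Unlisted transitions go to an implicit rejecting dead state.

Because acceptance depends on a position counted from the end, the machine has to buffer the most recent 3 symbols. Make each state the string of the last up-to-3 symbols read; on input `x` shift the window left and append `x`. Accept when the buffered window has length 3 and begins with `a`.
With 15 states:
          a    b  
>  q0     q1   q2 
   q1     q3   q4 
   q2     q5   q6 
   q3     q7   q8 
   q4     q9  q10 
   q5    q11  q12 
   q6    q13  q14 
 * q7     q7   q8 
 * q8     q9  q10 
 * q9    q11  q12 
 * q10   q13  q14 
   q11    q7   q8 
   q12    q9  q10 
   q13   q11  q12 
   q14   q13  q14 
(> = start, * = accepting)

start=q0; accept=q7,q8,q9,q10; q0-a>q1; q0-b>q2; q1-a>q3; q1-b>q4; q2-a>q5; q2-b>q6; q3-a>q7; q3-b>q8; q4-a>q9; q4-b>q10; q5-a>q11; q5-b>q12; q6-a>q13; q6-b>q14; q7-a>q7; q7-b>q8; q8-a>q9; q8-b>q10; q9-a>q11; q9-b>q12; q10-a>q13; q10-b>q14; q11-a>q7; q11-b>q8; q12-a>q9; q12-b>q10; q13-a>q11; q13-b>q12; q14-a>q13; q14-b>q14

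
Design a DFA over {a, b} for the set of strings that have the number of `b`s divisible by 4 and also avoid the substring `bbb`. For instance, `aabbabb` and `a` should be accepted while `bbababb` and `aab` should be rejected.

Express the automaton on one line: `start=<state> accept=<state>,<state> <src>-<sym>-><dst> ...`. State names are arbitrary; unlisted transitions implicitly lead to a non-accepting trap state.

Build one automaton per condition and run them in lockstep. One (4 states) tracks the count of `b`s modulo 4; the other (4 states) tracks partial matches of the forbidden pattern `bbb`. Each combined state is a pair, one component from each; accept when both components accept.
          a    b  
>* q0     q0   q1 
   q1     q2   q3 
   q2     q2   q4 
   q3     q5   q6 
   q4     q5   q7 
   q5     q5   q8 
   q6     q6   q9 
   q7    q10   q9 
   q8    q10  q11 
   q9     q9  q12 
   q10   q10  q13 
 * q11    q0  q12 
   q12   q12  q14 
 * q13    q0  q15 
   q14   q14   q6 
   q15    q2  q14 
(> = start, * = accepting)

start=q0 accept=q0,q11,q13 q0-a->q0 q0-b->q1 q1-a->q2 q1-b->q3 q2-a->q2 q2-b->q4 q3-a->q5 q3-b->q6 q4-a->q5 q4-b->q7 q5-a->q5 q5-b->q8 q6-a->q6 q6-b->q9 q7-a->q10 q7-b->q9 q8-a->q10 q8-b->q11 q9-a->q9 q9-b->q12 q10-a->q10 q10-b->q13 q11-a->q0 q11-b->q12 q12-a->q12 q12-b->q14 q13-a->q0 q13-b->q15 q14-a->q14 q14-b->q6 q15-a->q2 q15-b->q14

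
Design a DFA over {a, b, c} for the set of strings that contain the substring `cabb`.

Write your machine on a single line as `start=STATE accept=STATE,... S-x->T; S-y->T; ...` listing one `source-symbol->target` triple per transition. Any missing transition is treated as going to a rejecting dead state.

Track how much of `cabb` has been matched so far: state s0 is no progress, s4 is the absorbing accept state reached once `cabb` has occurred. Intermediate states record partial matches; on a mismatch, fall back to the longest reusable overlap.
With 5 states:
        a   b   c  
>  s0   s0  s0  s1 
   s1   s2  s0  s1 
   s2   s0  s3  s1 
   s3   s0  s4  s1 
 * s4   s4  s4  s4 
(> = start, * = accepting)

start=s0; accept=s4; s0-a->s0; s0-b->s0; s0-c->s1; s1-a->s2; s1-b->s0; s1-c->s1; s2-a->s0; s2-b->s3; s2-c->s1; s3-a->s0; s3-b->s4; s3-c->s1; s4-a->s4; s4-b->s4; s4-c->s4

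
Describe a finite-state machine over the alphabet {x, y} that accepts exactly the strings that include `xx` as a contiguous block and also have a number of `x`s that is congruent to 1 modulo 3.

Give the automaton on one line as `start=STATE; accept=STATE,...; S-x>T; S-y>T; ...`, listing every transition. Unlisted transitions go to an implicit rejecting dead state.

start=q0; accept=q6; q0-x>q1; q0-y>q0; q1-x>q2; q1-y>q3; q2-x>q4; q2-y>q2; q3-x>q5; q3-y>q3; q4-x>q6; q4-y>q4; q5-x>q4; q5-y>q7; q6-x>q2; q6-y>q6; q7-x>q8; q7-y>q7; q8-x>q6; q8-y>q0

Run two small machines in parallel and take their product. One (3 states) tracks whether and how much of `xx` has been seen; the other (3 states) tracks the count of `x`s modulo 3. Each combined state is a pair, one component from each; accept when both components accept.
9 states suffice.
        x   y  
>  q0   q1  q0 
   q1   q2  q3 
   q2   q4  q2 
   q3   q5  q3 
   q4   q6  q4 
   q5   q4  q7 
 * q6   q2  q6 
   q7   q8  q7 
   q8   q6  q0 
(> = start, * = accepting)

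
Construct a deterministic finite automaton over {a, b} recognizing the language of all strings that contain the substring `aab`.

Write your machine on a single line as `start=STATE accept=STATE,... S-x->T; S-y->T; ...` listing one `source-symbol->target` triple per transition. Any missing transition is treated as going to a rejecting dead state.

start=s0; accept=s3; s0-a->s1; s0-b->s0; s1-a->s2; s1-b->s0; s2-a->s2; s2-b->s3; s3-a->s3; s3-b->s3

States s0..s2 record the length of the longest prefix of `aab` that matches the current input suffix. Reaching s3 means `aab` has been seen, and we stay there forever. Accept from s3.
4 states suffice.
        a   b  
>  s0   s1  s0 
   s1   s2  s0 
   s2   s2  s3 
 * s3   s3  s3 
(> = start, * = accepting)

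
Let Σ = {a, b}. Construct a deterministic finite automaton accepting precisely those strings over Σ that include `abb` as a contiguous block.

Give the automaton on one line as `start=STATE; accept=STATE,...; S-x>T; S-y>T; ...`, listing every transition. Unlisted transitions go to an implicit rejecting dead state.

Track how much of `abb` has been matched so far: state q0 is no progress, q3 is the absorbing accept state reached once `abb` has occurred. Intermediate states record partial matches; on a mismatch, fall back to the longest reusable overlap.
A 4-state machine:
        a   b  
>  q0   q1  q0 
   q1   q1  q2 
   q2   q1  q3 
 * q3   q3  q3 
(> = start, * = accepting)

start=q0; accept=q3; q0-a>q1; q0-b>q0; q1-a>q1; q1-b>q2; q2-a>q1; q2-b>q3; q3-a>q3; q3-b>q3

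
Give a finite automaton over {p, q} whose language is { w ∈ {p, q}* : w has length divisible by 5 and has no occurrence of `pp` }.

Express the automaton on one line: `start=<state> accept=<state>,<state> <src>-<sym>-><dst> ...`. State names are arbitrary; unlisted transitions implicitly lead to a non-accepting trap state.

start=S0 accept=S0,S10 S0-p->S1 S0-q->S2 S1-p->S3 S1-q->S4 S2-p->S5 S2-q->S4 S3-p->S3 S3-q->S3 S4-p->S6 S4-q->S7 S5-p->S3 S5-q->S7 S6-p->S3 S6-q->S8 S7-p->S9 S7-q->S8 S8-p->S10 S8-q->S0 S9-p->S3 S9-q->S0 S10-p->S3 S10-q->S2

Run two small machines in parallel and take their product. One (5 states) tracks the input length modulo 5; the other (3 states) tracks partial matches of the forbidden pattern `pp`. Each combined state is a pair, one component from each; accept when both components accept. Minimizing collapses redundant product states.
An 11-state machine:
          p    q  
>* S0     S1   S2 
   S1     S3   S4 
   S2     S5   S4 
   S3     S3   S3 
   S4     S6   S7 
   S5     S3   S7 
   S6     S3   S8 
   S7     S9   S8 
   S8    S10   S0 
   S9     S3   S0 
 * S10    S3   S2 
(> = start, * = accepting)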